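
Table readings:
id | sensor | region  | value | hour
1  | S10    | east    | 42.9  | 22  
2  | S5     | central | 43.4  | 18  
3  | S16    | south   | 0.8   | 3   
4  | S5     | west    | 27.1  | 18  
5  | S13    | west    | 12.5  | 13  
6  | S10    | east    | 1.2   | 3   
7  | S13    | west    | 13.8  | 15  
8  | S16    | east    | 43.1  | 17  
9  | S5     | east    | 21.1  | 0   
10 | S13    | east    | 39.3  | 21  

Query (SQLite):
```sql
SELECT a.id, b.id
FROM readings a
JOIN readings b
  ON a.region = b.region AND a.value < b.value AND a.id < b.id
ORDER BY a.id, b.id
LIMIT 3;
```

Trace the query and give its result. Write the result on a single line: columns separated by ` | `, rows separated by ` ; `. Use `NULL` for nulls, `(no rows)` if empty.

1 | 8 ; 5 | 7 ; 6 | 8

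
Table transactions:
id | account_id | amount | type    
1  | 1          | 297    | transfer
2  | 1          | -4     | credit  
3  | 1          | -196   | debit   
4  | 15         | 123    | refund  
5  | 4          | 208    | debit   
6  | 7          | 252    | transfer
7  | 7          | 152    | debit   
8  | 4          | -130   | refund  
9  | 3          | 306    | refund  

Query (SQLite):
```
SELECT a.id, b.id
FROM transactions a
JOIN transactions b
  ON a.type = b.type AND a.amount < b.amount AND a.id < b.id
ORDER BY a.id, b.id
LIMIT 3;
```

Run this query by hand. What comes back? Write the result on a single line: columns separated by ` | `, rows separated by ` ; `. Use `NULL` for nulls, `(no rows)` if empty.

3 | 5 ; 3 | 7 ; 4 | 9

Pairs (a,b) with same type, a.amount < b.amount, a.id < b.id.
type groups: credit:{2} debit:{3,5,7} refund:{4,8,9} transfer:{1,6}
Ordered by (a.id, b.id); first 3.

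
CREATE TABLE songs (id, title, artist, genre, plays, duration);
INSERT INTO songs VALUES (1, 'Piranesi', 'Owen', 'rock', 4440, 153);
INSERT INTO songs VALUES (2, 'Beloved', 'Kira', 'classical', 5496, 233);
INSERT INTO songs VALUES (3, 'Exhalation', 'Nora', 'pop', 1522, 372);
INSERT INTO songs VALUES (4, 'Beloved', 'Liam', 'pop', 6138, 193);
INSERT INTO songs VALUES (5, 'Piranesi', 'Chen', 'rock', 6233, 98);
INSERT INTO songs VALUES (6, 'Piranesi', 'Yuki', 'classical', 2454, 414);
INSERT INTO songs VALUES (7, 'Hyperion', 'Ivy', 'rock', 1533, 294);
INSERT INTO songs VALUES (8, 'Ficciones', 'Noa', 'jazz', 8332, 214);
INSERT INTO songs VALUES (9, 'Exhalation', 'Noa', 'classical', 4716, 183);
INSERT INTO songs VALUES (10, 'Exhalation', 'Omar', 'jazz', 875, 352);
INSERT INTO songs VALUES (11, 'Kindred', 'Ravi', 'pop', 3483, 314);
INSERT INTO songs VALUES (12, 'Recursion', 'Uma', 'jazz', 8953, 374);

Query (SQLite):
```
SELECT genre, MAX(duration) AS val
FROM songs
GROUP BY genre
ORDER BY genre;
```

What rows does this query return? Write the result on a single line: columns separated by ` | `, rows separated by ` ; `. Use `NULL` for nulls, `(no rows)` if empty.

classical | 414 ; jazz | 374 ; pop | 372 ; rock | 294

Partition songs by genre; compute MAX(duration) within each group.
  classical: ids {2, 6, 9} → MAX(duration)=414
  jazz: ids {8, 10, 12} → MAX(duration)=374
  pop: ids {3, 4, 11} → MAX(duration)=372
  rock: ids {1, 5, 7} → MAX(duration)=294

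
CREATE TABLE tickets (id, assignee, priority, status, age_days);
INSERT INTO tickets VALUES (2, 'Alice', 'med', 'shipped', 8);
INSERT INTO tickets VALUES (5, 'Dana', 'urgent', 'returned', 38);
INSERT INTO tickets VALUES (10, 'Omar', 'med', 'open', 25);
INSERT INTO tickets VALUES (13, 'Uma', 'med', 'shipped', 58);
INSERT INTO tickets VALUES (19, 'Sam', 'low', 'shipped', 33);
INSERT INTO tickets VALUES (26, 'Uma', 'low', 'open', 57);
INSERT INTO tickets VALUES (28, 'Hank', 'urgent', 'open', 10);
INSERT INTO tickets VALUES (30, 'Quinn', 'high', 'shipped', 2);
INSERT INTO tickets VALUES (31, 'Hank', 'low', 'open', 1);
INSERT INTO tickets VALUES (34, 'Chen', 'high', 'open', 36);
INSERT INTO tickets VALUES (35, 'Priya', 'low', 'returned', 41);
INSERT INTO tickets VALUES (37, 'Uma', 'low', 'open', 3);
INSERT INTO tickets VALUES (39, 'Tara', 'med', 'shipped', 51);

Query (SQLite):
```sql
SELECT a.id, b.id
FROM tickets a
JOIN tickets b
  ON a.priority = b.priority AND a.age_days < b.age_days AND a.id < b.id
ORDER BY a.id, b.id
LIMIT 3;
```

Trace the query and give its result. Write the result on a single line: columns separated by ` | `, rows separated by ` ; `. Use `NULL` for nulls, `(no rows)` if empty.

2 | 10 ; 2 | 13 ; 2 | 39

Pairs (a,b) with same priority, a.age_days < b.age_days, a.id < b.id.
priority groups: high:{30,34} low:{19,26,31,35,37} med:{2,10,13,39} urgent:{5,28}
Ordered by (a.id, b.id); first 3.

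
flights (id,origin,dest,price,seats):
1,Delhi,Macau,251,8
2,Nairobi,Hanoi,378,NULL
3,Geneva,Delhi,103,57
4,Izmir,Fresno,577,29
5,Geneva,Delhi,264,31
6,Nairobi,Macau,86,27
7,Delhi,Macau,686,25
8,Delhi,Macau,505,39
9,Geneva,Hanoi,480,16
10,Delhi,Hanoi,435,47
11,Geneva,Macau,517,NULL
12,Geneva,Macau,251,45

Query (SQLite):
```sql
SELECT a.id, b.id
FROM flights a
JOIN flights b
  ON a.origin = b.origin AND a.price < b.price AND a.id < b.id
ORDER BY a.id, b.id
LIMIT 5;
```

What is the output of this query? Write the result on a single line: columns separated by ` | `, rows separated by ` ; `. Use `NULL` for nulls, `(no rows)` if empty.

1 | 7 ; 1 | 8 ; 1 | 10 ; 3 | 5 ; 3 | 9

Pairs (a,b) with same origin, a.price < b.price, a.id < b.id.
origin groups: Delhi:{1,7,8,10} Geneva:{3,5,9,11,12} Izmir:{4} Nairobi:{2,6}
Ordered by (a.id, b.id); first 5.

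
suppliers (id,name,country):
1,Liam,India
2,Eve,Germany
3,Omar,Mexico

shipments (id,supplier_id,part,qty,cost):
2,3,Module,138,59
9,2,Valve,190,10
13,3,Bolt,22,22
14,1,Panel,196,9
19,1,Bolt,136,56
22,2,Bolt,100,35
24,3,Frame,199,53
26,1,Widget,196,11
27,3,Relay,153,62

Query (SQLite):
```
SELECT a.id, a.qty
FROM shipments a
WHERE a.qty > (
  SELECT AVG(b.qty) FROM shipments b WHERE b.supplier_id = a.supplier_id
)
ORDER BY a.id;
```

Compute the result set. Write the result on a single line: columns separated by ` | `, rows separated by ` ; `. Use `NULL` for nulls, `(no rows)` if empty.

For each shipments row a, compute AVG(qty) over rows sharing a.supplier_id.
Keep row a if a.qty > that per-group AVG.
  supplier_id=1: AVG(qty) = 176.0
  supplier_id=2: AVG(qty) = 145.0
  supplier_id=3: AVG(qty) = 128.0

2 | 138 ; 9 | 190 ; 14 | 196 ; 24 | 199 ; 26 | 196 ; 27 | 153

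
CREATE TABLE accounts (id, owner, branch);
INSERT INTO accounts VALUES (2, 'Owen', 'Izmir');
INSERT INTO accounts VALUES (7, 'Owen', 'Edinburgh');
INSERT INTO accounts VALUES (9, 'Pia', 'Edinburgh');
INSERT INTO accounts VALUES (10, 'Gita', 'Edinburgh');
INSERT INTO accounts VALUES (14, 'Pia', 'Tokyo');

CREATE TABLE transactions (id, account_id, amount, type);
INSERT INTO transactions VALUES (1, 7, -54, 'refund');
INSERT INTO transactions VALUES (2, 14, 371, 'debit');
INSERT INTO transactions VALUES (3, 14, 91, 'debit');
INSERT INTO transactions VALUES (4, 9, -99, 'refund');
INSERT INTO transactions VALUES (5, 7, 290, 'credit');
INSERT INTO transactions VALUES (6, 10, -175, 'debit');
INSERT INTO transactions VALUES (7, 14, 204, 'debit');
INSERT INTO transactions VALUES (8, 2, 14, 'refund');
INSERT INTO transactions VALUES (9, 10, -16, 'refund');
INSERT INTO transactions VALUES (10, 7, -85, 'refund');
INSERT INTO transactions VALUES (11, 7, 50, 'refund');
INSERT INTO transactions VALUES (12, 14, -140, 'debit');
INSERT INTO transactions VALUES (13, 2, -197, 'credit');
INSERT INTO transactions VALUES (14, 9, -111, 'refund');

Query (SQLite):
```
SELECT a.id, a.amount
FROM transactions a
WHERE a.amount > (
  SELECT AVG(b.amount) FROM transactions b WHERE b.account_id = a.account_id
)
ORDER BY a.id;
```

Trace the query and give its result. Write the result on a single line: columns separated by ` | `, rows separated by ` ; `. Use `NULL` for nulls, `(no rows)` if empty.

For each transactions row a, compute AVG(amount) over rows sharing a.account_id.
Keep row a if a.amount > that per-group AVG.
  account_id=2: AVG(amount) = -91.5
  account_id=7: AVG(amount) = 50.25
  account_id=9: AVG(amount) = -105.0
  account_id=10: AVG(amount) = -95.5
  account_id=14: AVG(amount) = 131.5

2 | 371 ; 4 | -99 ; 5 | 290 ; 7 | 204 ; 8 | 14 ; 9 | -16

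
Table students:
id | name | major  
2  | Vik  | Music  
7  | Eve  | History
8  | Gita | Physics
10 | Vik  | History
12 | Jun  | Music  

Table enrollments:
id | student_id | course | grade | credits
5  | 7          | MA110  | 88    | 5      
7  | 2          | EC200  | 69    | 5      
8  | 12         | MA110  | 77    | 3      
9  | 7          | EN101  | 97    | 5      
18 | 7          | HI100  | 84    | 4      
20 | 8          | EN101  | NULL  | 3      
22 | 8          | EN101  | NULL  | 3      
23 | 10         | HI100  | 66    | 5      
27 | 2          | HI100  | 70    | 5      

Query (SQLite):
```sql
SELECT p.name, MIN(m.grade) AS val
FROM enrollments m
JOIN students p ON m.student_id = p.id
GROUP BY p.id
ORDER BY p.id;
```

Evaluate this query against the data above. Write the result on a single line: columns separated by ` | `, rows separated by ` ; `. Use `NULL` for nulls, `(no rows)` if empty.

Vik | 69 ; Eve | 84 ; Gita | NULL ; Vik | 66 ; Jun | 77

Join each enrollments row to its students via student_id.
Group joined rows by students.id; compute MIN(m.grade) per group.
  2: ids {7, 27} → MIN(m.grade)=69
  7: ids {5, 9, 18} → MIN(m.grade)=84
  8: ids {20, 22} → MIN(m.grade)=NULL
  10: ids {23} → MIN(m.grade)=66
  12: ids {8} → MIN(m.grade)=77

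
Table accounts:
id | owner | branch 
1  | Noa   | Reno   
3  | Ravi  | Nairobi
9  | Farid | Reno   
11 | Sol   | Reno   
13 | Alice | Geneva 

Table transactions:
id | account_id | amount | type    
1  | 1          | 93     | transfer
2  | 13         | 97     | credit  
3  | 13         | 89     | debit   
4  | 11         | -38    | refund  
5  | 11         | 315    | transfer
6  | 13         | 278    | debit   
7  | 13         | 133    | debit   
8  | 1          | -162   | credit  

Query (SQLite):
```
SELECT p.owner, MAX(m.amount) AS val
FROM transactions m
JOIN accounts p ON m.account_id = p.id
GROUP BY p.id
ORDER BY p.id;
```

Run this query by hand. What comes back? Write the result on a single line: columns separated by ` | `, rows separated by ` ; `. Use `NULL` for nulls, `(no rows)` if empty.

Noa | 93 ; Sol | 315 ; Alice | 278

Join each transactions row to its accounts via account_id.
Group joined rows by accounts.id; compute MAX(m.amount) per group.
  1: ids {1, 8} → MAX(m.amount)=93
  11: ids {4, 5} → MAX(m.amount)=315
  13: ids {2, 3, 6, 7} → MAX(m.amount)=278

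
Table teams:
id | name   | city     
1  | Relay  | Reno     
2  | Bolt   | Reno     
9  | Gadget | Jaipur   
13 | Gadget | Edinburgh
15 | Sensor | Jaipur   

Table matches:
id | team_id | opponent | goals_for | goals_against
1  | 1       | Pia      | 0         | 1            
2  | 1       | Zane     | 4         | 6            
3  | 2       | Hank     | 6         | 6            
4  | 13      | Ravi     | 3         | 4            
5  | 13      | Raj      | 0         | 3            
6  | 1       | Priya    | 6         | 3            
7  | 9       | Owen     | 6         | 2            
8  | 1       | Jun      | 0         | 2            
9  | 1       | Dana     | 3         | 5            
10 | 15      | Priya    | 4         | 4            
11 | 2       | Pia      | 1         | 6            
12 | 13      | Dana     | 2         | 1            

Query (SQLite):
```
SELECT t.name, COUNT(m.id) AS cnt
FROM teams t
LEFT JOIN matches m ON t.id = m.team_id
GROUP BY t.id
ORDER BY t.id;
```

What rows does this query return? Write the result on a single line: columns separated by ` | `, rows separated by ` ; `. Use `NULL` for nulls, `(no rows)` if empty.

Relay | 5 ; Bolt | 2 ; Gadget | 1 ; Gadget | 3 ; Sensor | 1

LEFT JOIN keeps every teams row; unmatched ones get NULL for matches columns.
Group by teams.id and compute COUNT(m.id). COUNT(col) of an all-NULL group is 0.
  1: ids {1, 2, 6, 8, 9} → COUNT(m.id)=5
  2: ids {3, 11} → COUNT(m.id)=2
  9: ids {7} → COUNT(m.id)=1
  13: ids {4, 5, 12} → COUNT(m.id)=3
  15: ids {10} → COUNT(m.id)=1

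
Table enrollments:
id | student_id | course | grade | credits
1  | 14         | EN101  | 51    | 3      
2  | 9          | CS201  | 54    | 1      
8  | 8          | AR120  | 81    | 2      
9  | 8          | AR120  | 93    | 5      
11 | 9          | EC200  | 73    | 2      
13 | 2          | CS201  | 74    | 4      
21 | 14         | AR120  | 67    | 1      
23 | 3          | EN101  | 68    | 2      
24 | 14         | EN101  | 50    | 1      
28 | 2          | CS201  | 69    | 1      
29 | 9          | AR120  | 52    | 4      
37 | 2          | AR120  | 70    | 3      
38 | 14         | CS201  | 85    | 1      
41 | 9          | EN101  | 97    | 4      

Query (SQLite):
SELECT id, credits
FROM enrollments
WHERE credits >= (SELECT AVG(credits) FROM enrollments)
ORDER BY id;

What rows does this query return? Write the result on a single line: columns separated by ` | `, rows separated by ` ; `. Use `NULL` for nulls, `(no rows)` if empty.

1 | 3 ; 9 | 5 ; 13 | 4 ; 29 | 4 ; 37 | 3 ; 41 | 4

Scalar subquery: AVG(credits) over all enrollments rows = 2.428571 (≈; comparison uses full precision).
Keep rows where credits >= that value.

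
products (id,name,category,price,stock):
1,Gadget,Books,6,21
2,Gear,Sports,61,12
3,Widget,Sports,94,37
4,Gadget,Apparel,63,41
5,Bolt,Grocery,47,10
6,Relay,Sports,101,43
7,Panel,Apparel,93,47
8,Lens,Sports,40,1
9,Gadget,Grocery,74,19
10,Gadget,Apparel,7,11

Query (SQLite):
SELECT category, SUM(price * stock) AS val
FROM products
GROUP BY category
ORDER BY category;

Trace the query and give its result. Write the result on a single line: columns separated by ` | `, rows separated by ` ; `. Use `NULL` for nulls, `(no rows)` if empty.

For each row compute price * stock.
Group by category; take SUM of the expression per group.
  Apparel: ids {4, 7, 10} → SUM(price * stock)=7031
  Books: ids {1} → SUM(price * stock)=126
  Grocery: ids {5, 9} → SUM(price * stock)=1876
  Sports: ids {2, 3, 6, 8} → SUM(price * stock)=8593

Apparel | 7031 ; Books | 126 ; Grocery | 1876 ; Sports | 8593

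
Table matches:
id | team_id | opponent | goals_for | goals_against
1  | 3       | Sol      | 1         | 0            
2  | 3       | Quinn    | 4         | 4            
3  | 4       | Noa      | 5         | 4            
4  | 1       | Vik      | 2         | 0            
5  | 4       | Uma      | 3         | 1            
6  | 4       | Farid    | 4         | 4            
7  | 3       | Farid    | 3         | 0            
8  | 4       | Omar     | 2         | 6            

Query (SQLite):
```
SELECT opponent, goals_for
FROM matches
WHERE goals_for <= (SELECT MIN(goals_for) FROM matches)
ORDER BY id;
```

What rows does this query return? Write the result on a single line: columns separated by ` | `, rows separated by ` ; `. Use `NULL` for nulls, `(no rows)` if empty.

Scalar subquery: MIN(goals_for) over all matches rows = 1.
Keep rows where goals_for <= that value.

Sol | 1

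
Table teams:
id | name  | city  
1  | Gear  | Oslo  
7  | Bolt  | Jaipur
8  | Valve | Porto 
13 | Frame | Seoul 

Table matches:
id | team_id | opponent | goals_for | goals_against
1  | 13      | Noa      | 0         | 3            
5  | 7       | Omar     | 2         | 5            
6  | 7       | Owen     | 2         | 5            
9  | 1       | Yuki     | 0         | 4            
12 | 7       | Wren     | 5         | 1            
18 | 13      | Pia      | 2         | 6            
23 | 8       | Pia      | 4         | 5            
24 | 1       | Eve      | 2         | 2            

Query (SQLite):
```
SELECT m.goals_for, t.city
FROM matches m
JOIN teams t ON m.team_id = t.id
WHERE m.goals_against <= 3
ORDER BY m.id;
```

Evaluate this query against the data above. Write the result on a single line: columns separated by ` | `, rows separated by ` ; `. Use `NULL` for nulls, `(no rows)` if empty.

0 | Seoul ; 5 | Jaipur ; 2 | Oslo

Each matches row matches the teams row where team_id = teams.id.
Then keep rows with m.goals_against <= 3.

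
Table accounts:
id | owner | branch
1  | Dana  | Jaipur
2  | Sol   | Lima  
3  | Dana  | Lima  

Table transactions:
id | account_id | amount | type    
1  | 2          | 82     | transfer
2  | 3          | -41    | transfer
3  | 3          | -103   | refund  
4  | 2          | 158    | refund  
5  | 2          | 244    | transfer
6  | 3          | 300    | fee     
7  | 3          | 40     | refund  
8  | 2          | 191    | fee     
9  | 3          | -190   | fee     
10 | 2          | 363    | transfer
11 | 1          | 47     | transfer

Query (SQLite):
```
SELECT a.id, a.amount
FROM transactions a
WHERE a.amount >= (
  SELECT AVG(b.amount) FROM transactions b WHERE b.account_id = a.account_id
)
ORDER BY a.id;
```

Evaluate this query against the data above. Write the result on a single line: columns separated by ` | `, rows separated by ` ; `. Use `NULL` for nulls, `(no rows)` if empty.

For each transactions row a, compute AVG(amount) over rows sharing a.account_id.
Keep row a if a.amount >= that per-group AVG.
  account_id=1: AVG(amount) = 47.0
  account_id=2: AVG(amount) = 207.6
  account_id=3: AVG(amount) = 1.2

5 | 244 ; 6 | 300 ; 7 | 40 ; 10 | 363 ; 11 | 47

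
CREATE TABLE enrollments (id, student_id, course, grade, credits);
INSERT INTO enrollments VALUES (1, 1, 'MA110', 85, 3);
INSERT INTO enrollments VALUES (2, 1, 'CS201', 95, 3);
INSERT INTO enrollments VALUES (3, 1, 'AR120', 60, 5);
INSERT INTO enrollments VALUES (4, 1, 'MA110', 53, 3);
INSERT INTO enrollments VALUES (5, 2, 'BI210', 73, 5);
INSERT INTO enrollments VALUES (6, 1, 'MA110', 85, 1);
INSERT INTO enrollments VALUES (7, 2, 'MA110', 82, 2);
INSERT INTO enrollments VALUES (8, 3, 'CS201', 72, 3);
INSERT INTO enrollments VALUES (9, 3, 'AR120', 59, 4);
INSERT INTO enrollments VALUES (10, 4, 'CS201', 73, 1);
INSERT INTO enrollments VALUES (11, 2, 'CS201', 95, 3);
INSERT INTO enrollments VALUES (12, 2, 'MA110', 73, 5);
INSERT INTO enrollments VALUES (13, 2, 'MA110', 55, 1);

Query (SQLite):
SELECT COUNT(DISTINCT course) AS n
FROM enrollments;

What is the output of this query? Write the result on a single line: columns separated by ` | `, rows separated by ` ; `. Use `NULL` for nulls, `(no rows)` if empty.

4

Count distinct non-NULL course values.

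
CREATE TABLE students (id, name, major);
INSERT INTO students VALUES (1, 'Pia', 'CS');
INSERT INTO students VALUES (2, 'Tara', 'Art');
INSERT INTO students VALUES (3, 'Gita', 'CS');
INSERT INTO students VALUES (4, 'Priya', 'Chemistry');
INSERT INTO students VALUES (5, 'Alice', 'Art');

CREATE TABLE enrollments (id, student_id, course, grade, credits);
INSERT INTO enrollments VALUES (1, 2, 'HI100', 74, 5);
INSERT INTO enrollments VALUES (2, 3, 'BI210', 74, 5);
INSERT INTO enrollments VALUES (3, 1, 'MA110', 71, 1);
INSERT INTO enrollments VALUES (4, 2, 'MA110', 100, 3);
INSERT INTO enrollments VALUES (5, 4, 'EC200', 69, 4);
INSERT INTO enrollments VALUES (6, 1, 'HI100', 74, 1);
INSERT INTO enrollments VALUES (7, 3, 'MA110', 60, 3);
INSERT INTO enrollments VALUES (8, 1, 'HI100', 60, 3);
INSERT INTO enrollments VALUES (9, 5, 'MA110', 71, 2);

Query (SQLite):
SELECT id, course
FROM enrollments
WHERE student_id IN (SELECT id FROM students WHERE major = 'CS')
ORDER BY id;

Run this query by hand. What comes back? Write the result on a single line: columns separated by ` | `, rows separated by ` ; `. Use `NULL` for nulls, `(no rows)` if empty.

2 | BI210 ; 3 | MA110 ; 6 | HI100 ; 7 | MA110 ; 8 | HI100

Inner query: students.id where major = 'CS'.
Outer: keep enrollments rows whose student_id is in that set.
Inner query → {1, 3}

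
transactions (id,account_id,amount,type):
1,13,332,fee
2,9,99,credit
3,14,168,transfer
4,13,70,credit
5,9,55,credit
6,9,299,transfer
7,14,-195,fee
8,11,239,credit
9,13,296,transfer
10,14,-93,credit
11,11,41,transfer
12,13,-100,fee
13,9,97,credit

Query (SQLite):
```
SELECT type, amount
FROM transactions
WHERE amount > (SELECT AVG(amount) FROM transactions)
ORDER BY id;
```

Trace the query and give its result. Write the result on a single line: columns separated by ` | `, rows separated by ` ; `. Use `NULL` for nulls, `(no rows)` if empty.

fee | 332 ; transfer | 168 ; transfer | 299 ; credit | 239 ; transfer | 296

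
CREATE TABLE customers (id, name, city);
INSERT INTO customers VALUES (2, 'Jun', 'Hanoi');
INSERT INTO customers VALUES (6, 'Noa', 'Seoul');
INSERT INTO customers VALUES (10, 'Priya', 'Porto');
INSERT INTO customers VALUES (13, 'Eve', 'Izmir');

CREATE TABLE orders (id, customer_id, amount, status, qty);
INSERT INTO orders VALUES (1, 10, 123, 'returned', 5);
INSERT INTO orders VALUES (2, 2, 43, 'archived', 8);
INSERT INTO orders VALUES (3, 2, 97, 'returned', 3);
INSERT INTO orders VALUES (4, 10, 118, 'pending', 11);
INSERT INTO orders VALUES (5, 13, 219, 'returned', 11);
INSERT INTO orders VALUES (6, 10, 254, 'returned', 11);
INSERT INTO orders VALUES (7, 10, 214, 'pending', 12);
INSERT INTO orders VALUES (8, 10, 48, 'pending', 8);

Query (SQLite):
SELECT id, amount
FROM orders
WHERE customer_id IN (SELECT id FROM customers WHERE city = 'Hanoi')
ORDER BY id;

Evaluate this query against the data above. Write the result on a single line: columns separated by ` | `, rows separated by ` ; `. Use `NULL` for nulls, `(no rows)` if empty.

Inner query: customers.id where city = 'Hanoi'.
Outer: keep orders rows whose customer_id is in that set.
Inner query → {2}

2 | 43 ; 3 | 97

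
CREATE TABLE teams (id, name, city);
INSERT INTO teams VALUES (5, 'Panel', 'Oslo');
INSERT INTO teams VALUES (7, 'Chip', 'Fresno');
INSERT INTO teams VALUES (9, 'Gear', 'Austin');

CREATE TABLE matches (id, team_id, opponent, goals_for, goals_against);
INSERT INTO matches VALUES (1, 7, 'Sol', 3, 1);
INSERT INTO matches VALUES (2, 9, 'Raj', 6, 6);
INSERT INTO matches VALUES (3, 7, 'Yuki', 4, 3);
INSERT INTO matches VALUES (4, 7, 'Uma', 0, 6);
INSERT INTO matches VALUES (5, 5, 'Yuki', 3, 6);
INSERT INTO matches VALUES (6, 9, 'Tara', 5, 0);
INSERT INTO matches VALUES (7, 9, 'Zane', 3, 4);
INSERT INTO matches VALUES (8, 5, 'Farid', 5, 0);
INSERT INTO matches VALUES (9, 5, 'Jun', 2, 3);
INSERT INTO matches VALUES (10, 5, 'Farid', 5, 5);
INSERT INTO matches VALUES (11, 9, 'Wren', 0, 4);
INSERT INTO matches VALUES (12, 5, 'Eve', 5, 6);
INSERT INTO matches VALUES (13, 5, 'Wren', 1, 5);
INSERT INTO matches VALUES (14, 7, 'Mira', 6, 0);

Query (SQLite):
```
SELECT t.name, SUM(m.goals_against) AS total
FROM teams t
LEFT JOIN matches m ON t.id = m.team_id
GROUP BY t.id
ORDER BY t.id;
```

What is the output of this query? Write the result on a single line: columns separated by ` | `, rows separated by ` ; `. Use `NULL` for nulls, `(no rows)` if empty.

Panel | 25 ; Chip | 10 ; Gear | 14

LEFT JOIN keeps every teams row; unmatched ones get NULL for matches columns.
Group by teams.id and compute SUM(m.goals_against). SUM over an all-NULL group is NULL.
  5: ids {5, 8, 9, 10, 12, 13} → SUM(m.goals_against)=25
  7: ids {1, 3, 4, 14} → SUM(m.goals_against)=10
  9: ids {2, 6, 7, 11} → SUM(m.goals_against)=14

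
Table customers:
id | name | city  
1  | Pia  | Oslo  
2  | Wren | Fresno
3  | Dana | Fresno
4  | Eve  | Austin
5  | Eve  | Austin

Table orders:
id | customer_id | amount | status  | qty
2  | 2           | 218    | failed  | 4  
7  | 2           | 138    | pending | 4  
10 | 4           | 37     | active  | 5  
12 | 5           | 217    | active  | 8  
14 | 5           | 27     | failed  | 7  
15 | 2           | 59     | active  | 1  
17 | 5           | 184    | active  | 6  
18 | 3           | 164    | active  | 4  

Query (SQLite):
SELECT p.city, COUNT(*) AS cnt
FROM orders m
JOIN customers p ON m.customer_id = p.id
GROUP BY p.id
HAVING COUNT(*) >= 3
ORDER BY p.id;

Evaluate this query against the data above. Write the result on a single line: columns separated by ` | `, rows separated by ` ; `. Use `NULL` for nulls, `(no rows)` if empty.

Fresno | 3 ; Austin | 3

Join each orders row to its customers via customer_id.
Group joined rows by customers.id; compute COUNT(*) per group.
HAVING: keep groups with count ≥ 3.
  2: ids {2, 7, 15} → COUNT(*)=3
  3: ids {18} → COUNT(*)=1
  4: ids {10} → COUNT(*)=1
  5: ids {12, 14, 17} → COUNT(*)=3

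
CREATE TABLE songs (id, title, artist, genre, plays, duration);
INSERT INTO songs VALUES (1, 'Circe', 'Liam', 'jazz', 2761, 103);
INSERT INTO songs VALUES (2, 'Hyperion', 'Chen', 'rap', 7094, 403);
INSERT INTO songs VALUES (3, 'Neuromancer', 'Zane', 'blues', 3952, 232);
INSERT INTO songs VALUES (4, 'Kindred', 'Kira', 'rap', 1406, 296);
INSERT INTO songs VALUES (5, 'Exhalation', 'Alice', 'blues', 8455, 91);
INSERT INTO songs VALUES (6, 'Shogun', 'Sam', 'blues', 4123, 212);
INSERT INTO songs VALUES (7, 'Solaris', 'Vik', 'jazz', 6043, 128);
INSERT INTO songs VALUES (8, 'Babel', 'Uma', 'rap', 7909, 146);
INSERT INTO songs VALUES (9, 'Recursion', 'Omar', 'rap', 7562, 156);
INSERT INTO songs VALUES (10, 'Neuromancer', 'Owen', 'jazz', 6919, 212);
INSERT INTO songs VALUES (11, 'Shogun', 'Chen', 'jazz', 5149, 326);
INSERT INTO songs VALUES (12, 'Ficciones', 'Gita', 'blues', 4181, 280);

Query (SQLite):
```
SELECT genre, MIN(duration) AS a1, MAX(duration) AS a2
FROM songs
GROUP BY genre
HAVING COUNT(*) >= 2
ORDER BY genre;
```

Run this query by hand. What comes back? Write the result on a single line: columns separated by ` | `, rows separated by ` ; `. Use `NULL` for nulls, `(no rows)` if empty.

blues | 91 | 280 ; jazz | 103 | 326 ; rap | 146 | 403

Group songs by genre.
Per group compute: MIN(duration), MAX(duration).
HAVING: drop groups with fewer than 2 rows.
  blues: ids {3, 5, 6, 12} → MIN(duration)=91, MAX(duration)=280
  jazz: ids {1, 7, 10, 11} → MIN(duration)=103, MAX(duration)=326
  rap: ids {2, 4, 8, 9} → MIN(duration)=146, MAX(duration)=403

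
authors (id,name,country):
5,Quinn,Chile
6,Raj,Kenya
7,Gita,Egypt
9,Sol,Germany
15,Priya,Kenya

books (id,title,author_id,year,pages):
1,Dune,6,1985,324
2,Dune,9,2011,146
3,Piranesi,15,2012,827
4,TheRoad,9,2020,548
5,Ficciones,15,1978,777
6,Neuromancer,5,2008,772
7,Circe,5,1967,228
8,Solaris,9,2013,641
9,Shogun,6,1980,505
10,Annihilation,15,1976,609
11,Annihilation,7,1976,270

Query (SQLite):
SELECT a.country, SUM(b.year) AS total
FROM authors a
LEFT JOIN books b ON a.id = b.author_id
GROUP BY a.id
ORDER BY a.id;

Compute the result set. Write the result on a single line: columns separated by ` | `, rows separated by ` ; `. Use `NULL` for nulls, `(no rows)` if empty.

LEFT JOIN keeps every authors row; unmatched ones get NULL for books columns.
Group by authors.id and compute SUM(b.year). SUM over an all-NULL group is NULL.
  5: ids {6, 7} → SUM(b.year)=3975
  6: ids {1, 9} → SUM(b.year)=3965
  7: ids {11} → SUM(b.year)=1976
  9: ids {2, 4, 8} → SUM(b.year)=6044
  15: ids {3, 5, 10} → SUM(b.year)=5966

Chile | 3975 ; Kenya | 3965 ; Egypt | 1976 ; Germany | 6044 ; Kenya | 5966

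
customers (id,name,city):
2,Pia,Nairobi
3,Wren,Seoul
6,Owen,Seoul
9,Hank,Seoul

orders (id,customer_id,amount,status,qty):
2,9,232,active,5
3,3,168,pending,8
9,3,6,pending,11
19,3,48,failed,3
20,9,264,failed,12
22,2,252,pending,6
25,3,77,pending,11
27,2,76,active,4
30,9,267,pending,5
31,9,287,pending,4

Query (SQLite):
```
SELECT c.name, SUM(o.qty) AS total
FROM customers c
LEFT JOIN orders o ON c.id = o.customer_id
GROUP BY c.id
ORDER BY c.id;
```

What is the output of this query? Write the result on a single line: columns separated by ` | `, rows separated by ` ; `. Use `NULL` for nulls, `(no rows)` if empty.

Pia | 10 ; Wren | 33 ; Owen | NULL ; Hank | 26

LEFT JOIN keeps every customers row; unmatched ones get NULL for orders columns.
Group by customers.id and compute SUM(o.qty). SUM over an all-NULL group is NULL.
  2: ids {22, 27} → SUM(o.qty)=10
  3: ids {3, 9, 19, 25} → SUM(o.qty)=33
  6: ids {—} → SUM(o.qty)=NULL
  9: ids {2, 20, 30, 31} → SUM(o.qty)=26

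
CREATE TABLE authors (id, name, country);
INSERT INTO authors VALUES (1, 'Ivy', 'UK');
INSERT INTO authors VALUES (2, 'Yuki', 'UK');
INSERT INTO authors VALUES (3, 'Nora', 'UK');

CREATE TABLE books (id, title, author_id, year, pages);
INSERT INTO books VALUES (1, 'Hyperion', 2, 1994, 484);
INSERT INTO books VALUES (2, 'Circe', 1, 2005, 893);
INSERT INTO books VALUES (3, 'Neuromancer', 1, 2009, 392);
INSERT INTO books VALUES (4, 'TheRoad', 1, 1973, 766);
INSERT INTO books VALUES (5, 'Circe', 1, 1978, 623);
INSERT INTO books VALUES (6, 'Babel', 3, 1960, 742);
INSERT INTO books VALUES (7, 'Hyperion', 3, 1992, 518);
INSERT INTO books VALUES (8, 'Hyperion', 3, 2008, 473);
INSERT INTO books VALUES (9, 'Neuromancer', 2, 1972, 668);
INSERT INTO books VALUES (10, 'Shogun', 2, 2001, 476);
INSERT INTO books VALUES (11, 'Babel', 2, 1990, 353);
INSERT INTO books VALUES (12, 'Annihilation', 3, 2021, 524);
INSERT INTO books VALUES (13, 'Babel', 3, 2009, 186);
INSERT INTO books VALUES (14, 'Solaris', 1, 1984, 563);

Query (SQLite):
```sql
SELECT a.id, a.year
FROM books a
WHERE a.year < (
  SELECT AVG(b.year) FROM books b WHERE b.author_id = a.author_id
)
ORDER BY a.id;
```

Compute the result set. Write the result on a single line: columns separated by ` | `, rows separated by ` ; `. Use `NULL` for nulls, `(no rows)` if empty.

4 | 1973 ; 5 | 1978 ; 6 | 1960 ; 7 | 1992 ; 9 | 1972 ; 14 | 1984

For each books row a, compute AVG(year) over rows sharing a.author_id.
Keep row a if a.year < that per-group AVG.
  author_id=1: AVG(year) = 1989.8
  author_id=2: AVG(year) = 1989.25
  author_id=3: AVG(year) = 1998.0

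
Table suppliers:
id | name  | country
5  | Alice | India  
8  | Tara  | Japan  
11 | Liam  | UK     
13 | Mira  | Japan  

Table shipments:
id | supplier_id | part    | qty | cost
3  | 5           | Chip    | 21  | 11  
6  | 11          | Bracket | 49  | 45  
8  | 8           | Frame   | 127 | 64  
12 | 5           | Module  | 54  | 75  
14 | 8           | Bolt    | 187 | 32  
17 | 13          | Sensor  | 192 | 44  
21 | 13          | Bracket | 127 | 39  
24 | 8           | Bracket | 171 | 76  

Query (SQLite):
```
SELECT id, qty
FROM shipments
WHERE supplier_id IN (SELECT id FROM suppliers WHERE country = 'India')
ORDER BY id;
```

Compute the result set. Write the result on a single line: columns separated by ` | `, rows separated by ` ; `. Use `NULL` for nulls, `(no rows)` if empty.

3 | 21 ; 12 | 54

Inner query: suppliers.id where country = 'India'.
Outer: keep shipments rows whose supplier_id is in that set.
Inner query → {5}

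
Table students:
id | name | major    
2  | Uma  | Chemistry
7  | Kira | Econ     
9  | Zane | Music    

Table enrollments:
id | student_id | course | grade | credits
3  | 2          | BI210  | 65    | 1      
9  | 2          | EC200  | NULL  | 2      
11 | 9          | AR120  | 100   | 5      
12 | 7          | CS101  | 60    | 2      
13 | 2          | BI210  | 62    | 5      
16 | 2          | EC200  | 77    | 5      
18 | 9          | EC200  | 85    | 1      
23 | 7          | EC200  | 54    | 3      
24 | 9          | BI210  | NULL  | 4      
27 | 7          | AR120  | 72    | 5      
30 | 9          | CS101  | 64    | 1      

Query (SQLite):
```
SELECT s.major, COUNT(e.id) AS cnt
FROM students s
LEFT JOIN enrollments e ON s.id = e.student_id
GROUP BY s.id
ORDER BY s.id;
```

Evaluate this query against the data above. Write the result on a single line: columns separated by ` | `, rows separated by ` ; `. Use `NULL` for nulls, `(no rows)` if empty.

Chemistry | 4 ; Econ | 3 ; Music | 4

LEFT JOIN keeps every students row; unmatched ones get NULL for enrollments columns.
Group by students.id and compute COUNT(e.id). COUNT(col) of an all-NULL group is 0.
  2: ids {3, 9, 13, 16} → COUNT(e.id)=4
  7: ids {12, 23, 27} → COUNT(e.id)=3
  9: ids {11, 18, 24, 30} → COUNT(e.id)=4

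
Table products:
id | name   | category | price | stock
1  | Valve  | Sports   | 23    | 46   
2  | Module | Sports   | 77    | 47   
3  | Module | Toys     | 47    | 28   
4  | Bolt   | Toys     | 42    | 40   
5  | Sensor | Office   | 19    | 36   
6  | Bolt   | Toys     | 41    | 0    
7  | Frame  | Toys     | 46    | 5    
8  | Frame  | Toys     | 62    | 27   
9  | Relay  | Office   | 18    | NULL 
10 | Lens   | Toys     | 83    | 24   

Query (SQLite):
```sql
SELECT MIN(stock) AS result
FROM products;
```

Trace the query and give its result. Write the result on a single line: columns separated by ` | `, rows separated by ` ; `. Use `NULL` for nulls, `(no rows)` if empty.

All stock values: [46, 47, 28, 40, 36, 0, 5, 27, NULL, 24].
MIN of non-NULL values = 0.

0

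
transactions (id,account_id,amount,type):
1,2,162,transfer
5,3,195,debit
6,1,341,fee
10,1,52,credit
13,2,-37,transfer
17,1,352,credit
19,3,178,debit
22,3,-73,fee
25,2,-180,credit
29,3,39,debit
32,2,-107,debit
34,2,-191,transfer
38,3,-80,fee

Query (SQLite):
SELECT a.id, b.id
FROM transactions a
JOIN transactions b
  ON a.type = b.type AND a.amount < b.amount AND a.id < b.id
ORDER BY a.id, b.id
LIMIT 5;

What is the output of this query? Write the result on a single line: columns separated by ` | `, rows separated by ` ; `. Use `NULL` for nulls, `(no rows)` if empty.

10 | 17

Pairs (a,b) with same type, a.amount < b.amount, a.id < b.id.
type groups: credit:{10,17,25} debit:{5,19,29,32} fee:{6,22,38} transfer:{1,13,34}
Ordered by (a.id, b.id); first 5.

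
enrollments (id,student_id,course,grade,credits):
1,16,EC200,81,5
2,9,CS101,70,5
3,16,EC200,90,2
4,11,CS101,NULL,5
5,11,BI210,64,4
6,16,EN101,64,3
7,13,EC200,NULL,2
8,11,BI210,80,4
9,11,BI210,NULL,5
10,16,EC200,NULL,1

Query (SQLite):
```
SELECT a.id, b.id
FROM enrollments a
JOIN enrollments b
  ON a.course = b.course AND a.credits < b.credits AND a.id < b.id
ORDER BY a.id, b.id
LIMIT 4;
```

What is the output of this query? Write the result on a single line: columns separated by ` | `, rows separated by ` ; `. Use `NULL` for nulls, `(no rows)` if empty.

5 | 9 ; 8 | 9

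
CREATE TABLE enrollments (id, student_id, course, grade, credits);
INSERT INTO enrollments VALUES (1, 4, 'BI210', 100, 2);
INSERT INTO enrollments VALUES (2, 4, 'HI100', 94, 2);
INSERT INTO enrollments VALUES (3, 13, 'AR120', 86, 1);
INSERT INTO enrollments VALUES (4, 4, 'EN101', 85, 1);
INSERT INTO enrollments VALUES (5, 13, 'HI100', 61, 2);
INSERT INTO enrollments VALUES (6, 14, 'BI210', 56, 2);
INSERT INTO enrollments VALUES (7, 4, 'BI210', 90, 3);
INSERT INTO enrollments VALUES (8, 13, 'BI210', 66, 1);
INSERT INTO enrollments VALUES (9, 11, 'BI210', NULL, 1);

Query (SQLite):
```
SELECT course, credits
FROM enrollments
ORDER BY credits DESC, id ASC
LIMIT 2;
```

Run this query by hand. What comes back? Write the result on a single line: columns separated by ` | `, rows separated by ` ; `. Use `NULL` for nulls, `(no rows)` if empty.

Sort by credits desc, tiebreak id asc: (3, id=7), (2, id=1), (2, id=2), (2, id=5), (2, id=6) …. Take first 2.

BI210 | 3 ; BI210 | 2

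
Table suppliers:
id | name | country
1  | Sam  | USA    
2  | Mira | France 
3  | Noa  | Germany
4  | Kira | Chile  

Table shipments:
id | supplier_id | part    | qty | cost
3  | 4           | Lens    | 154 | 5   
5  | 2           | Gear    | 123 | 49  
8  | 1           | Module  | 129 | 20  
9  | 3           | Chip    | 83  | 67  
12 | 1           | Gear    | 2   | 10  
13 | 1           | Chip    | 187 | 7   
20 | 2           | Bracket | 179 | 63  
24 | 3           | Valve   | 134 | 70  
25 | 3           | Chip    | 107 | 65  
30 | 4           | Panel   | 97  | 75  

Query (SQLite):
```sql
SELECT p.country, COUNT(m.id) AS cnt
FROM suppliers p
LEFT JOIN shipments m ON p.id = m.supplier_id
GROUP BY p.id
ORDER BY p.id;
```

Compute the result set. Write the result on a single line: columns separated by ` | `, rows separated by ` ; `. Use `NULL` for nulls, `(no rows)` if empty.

USA | 3 ; France | 2 ; Germany | 3 ; Chile | 2

LEFT JOIN keeps every suppliers row; unmatched ones get NULL for shipments columns.
Group by suppliers.id and compute COUNT(m.id). COUNT(col) of an all-NULL group is 0.
  1: ids {8, 12, 13} → COUNT(m.id)=3
  2: ids {5, 20} → COUNT(m.id)=2
  3: ids {9, 24, 25} → COUNT(m.id)=3
  4: ids {3, 30} → COUNT(m.id)=2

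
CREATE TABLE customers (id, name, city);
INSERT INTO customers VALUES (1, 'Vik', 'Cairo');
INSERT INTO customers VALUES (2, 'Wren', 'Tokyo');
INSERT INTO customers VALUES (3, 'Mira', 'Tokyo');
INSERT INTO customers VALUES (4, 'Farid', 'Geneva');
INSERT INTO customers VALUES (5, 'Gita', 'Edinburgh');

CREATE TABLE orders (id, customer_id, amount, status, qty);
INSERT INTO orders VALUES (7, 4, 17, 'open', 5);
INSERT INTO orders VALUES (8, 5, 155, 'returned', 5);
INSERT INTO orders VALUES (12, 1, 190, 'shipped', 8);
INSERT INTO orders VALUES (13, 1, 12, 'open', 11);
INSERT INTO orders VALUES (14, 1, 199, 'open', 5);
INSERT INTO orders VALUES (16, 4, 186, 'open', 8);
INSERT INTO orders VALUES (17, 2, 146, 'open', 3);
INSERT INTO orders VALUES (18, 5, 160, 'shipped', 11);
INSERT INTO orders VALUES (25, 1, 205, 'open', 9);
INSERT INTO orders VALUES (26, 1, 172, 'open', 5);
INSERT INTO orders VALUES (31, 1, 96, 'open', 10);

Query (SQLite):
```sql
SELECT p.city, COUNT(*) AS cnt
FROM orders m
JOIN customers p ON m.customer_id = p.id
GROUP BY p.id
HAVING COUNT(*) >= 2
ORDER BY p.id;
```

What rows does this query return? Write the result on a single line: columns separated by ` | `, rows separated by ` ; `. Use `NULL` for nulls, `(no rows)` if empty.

Cairo | 6 ; Geneva | 2 ; Edinburgh | 2

Join each orders row to its customers via customer_id.
Group joined rows by customers.id; compute COUNT(*) per group.
HAVING: keep groups with count ≥ 2.
  1: ids {12, 13, 14, 25, 26, 31} → COUNT(*)=6
  2: ids {17} → COUNT(*)=1
  4: ids {7, 16} → COUNT(*)=2
  5: ids {8, 18} → COUNT(*)=2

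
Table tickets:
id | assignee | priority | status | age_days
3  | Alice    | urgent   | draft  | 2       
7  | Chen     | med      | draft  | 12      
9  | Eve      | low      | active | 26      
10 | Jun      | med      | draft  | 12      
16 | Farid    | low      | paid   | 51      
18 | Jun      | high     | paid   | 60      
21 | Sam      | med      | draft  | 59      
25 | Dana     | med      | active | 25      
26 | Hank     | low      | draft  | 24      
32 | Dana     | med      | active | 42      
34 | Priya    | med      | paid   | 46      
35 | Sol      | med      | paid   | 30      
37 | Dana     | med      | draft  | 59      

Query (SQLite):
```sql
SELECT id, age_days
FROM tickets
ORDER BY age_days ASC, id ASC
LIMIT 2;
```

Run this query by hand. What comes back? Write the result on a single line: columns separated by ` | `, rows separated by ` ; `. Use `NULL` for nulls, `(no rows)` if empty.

3 | 2 ; 7 | 12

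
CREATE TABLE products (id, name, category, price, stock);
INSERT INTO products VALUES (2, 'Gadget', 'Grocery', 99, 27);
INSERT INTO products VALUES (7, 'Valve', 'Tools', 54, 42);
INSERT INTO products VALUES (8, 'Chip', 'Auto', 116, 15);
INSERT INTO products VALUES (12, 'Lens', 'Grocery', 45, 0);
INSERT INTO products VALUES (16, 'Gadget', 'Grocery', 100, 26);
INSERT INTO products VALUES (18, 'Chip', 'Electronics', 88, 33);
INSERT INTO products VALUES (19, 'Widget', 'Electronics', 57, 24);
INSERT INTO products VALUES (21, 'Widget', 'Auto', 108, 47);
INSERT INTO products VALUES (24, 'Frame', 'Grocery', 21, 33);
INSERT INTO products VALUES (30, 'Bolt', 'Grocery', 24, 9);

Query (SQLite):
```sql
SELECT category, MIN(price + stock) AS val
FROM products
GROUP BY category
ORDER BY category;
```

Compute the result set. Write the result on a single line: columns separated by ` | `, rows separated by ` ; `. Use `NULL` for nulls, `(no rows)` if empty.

Auto | 131 ; Electronics | 81 ; Grocery | 33 ; Tools | 96

For each row compute price + stock.
Group by category; take MIN of the expression per group.
  Auto: ids {8, 21} → MIN(price + stock)=131
  Electronics: ids {18, 19} → MIN(price + stock)=81
  Grocery: ids {2, 12, 16, 24, 30} → MIN(price + stock)=33
  Tools: ids {7} → MIN(price + stock)=96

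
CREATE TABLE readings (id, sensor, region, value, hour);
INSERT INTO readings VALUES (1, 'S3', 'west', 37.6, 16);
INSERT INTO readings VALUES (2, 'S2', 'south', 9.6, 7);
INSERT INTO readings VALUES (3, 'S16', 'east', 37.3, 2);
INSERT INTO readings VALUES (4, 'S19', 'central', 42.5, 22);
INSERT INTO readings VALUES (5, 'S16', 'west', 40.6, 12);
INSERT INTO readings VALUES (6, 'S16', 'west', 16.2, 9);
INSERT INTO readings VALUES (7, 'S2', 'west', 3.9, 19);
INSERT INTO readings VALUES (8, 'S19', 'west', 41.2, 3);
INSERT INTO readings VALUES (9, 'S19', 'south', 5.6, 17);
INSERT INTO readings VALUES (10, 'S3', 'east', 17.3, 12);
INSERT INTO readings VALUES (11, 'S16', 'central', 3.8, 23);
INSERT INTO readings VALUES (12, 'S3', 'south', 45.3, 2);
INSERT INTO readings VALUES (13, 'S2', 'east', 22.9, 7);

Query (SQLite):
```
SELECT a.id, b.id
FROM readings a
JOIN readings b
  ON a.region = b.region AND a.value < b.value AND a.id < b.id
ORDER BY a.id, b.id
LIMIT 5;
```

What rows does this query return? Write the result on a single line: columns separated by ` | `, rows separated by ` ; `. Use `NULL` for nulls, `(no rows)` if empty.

Pairs (a,b) with same region, a.value < b.value, a.id < b.id.
region groups: central:{4,11} east:{3,10,13} south:{2,9,12} west:{1,5,6,7,8}
Ordered by (a.id, b.id); first 5.

1 | 5 ; 1 | 8 ; 2 | 12 ; 5 | 8 ; 6 | 8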